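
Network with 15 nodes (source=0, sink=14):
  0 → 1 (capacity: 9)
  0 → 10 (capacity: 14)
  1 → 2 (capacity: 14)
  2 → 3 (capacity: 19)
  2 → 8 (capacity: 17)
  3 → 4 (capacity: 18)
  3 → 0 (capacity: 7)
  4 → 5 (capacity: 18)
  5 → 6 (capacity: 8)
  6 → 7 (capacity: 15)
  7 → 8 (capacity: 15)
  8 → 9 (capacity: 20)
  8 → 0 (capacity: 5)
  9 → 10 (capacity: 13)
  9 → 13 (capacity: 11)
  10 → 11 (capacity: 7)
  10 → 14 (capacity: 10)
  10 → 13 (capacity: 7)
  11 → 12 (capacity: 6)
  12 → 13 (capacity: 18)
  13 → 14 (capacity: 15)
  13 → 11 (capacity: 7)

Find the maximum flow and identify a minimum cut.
Max flow = 23, Min cut edges: (0,1), (0,10)

Maximum flow: 23
Minimum cut: (0,1), (0,10)
Partition: S = [0], T = [1, 2, 3, 4, 5, 6, 7, 8, 9, 10, 11, 12, 13, 14]

Max-flow min-cut theorem verified: both equal 23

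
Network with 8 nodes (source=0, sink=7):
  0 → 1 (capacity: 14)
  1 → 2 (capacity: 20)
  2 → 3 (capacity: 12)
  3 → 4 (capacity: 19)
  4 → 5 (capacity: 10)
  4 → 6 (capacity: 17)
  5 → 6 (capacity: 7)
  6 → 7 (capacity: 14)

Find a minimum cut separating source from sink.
Min cut value = 12, edges: (2,3)

Min cut value: 12
Partition: S = [0, 1, 2], T = [3, 4, 5, 6, 7]
Cut edges: (2,3)

By max-flow min-cut theorem, max flow = min cut = 12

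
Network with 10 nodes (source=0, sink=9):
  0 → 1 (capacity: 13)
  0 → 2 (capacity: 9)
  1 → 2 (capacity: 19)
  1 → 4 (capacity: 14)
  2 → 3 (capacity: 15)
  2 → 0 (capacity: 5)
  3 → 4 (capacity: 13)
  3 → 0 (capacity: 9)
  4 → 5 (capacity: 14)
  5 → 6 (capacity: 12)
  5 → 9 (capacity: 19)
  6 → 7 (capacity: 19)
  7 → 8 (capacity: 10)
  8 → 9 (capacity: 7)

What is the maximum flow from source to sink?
Maximum flow = 14

Max flow: 14

Flow assignment:
  0 → 1: 5/13
  0 → 2: 9/9
  1 → 2: 4/19
  1 → 4: 1/14
  2 → 3: 13/15
  3 → 4: 13/13
  4 → 5: 14/14
  5 → 9: 14/19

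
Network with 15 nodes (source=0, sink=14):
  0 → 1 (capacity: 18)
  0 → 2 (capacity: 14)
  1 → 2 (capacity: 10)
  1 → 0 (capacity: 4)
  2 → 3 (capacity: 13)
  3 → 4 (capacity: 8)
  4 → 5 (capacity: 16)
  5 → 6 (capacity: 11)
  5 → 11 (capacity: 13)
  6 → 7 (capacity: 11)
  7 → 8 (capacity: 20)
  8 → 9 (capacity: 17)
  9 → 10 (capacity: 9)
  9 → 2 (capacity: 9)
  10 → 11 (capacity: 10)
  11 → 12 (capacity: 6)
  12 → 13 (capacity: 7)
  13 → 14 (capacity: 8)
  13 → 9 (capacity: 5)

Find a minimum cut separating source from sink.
Min cut value = 6, edges: (11,12)

Min cut value: 6
Partition: S = [0, 1, 2, 3, 4, 5, 6, 7, 8, 9, 10, 11], T = [12, 13, 14]
Cut edges: (11,12)

By max-flow min-cut theorem, max flow = min cut = 6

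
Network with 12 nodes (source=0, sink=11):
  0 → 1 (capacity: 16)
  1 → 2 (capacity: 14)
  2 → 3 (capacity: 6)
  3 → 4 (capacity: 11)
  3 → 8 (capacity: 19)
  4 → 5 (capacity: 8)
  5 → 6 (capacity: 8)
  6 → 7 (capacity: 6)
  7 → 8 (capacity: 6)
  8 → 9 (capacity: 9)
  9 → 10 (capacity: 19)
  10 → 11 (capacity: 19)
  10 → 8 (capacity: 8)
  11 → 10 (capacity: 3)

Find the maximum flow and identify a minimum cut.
Max flow = 6, Min cut edges: (2,3)

Maximum flow: 6
Minimum cut: (2,3)
Partition: S = [0, 1, 2], T = [3, 4, 5, 6, 7, 8, 9, 10, 11]

Max-flow min-cut theorem verified: both equal 6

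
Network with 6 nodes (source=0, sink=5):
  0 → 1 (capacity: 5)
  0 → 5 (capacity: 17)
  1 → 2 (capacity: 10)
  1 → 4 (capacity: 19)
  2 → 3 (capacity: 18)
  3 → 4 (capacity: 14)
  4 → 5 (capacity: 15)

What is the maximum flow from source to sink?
Maximum flow = 22

Max flow: 22

Flow assignment:
  0 → 1: 5/5
  0 → 5: 17/17
  1 → 4: 5/19
  4 → 5: 5/15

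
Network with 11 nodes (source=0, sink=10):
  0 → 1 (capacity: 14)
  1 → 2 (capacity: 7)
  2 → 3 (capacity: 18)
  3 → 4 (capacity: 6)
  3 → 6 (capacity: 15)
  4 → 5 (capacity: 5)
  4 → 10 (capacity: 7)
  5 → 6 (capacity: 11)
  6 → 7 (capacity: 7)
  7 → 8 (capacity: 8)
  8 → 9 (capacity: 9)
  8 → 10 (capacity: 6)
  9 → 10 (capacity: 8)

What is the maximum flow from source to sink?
Maximum flow = 7

Max flow: 7

Flow assignment:
  0 → 1: 7/14
  1 → 2: 7/7
  2 → 3: 7/18
  3 → 4: 6/6
  3 → 6: 1/15
  4 → 10: 6/7
  6 → 7: 1/7
  7 → 8: 1/8
  8 → 10: 1/6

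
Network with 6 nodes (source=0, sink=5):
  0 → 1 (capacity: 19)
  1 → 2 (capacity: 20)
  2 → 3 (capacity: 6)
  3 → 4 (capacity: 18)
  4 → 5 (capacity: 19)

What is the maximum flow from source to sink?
Maximum flow = 6

Max flow: 6

Flow assignment:
  0 → 1: 6/19
  1 → 2: 6/20
  2 → 3: 6/6
  3 → 4: 6/18
  4 → 5: 6/19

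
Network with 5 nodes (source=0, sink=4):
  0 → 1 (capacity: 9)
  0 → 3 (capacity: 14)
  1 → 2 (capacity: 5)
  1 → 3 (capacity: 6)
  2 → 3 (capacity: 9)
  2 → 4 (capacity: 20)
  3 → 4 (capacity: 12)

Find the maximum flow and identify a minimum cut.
Max flow = 17, Min cut edges: (1,2), (3,4)

Maximum flow: 17
Minimum cut: (1,2), (3,4)
Partition: S = [0, 1, 3], T = [2, 4]

Max-flow min-cut theorem verified: both equal 17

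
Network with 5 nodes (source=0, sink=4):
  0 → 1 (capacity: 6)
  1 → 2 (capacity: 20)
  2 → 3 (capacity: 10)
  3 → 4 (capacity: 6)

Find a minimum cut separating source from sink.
Min cut value = 6, edges: (3,4)

Min cut value: 6
Partition: S = [0, 1, 2, 3], T = [4]
Cut edges: (3,4)

By max-flow min-cut theorem, max flow = min cut = 6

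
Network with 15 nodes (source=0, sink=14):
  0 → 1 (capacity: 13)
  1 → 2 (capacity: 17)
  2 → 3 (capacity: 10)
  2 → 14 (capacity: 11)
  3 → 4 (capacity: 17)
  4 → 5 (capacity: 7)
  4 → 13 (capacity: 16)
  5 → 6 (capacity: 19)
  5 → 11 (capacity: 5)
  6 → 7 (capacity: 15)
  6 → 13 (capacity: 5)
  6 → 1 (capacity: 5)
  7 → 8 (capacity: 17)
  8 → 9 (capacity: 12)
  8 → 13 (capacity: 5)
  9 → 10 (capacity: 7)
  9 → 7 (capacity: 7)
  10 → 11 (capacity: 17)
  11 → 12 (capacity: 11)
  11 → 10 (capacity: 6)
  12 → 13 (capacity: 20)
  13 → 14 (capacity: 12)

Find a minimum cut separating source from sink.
Min cut value = 13, edges: (0,1)

Min cut value: 13
Partition: S = [0], T = [1, 2, 3, 4, 5, 6, 7, 8, 9, 10, 11, 12, 13, 14]
Cut edges: (0,1)

By max-flow min-cut theorem, max flow = min cut = 13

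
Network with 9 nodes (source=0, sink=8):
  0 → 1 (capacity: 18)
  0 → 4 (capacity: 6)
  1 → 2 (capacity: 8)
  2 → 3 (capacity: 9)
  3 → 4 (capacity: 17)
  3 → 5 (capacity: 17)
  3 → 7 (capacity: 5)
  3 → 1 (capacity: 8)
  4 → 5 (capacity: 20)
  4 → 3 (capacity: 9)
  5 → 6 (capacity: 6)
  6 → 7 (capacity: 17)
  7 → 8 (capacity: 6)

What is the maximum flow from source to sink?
Maximum flow = 6

Max flow: 6

Flow assignment:
  0 → 1: 6/18
  1 → 2: 8/8
  2 → 3: 8/9
  3 → 4: 1/17
  3 → 7: 5/5
  3 → 1: 2/8
  4 → 5: 1/20
  5 → 6: 1/6
  6 → 7: 1/17
  7 → 8: 6/6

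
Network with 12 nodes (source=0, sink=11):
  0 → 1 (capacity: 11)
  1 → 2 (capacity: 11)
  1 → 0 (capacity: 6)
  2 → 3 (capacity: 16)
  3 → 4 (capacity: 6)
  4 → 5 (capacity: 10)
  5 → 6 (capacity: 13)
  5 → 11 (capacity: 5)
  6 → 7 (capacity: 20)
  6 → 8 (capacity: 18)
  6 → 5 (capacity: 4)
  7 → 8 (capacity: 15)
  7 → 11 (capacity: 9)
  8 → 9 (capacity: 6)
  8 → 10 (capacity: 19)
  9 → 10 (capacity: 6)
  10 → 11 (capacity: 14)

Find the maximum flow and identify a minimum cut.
Max flow = 6, Min cut edges: (3,4)

Maximum flow: 6
Minimum cut: (3,4)
Partition: S = [0, 1, 2, 3], T = [4, 5, 6, 7, 8, 9, 10, 11]

Max-flow min-cut theorem verified: both equal 6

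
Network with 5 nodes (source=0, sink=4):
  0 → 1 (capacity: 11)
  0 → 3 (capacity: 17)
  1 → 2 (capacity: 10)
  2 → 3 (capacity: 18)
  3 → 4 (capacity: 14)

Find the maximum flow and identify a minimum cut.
Max flow = 14, Min cut edges: (3,4)

Maximum flow: 14
Minimum cut: (3,4)
Partition: S = [0, 1, 2, 3], T = [4]

Max-flow min-cut theorem verified: both equal 14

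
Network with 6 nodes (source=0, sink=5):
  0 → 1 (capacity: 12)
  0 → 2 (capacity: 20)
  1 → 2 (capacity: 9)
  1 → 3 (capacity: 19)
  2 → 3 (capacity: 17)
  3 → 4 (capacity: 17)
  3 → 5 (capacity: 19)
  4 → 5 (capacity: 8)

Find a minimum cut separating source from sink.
Min cut value = 27, edges: (3,5), (4,5)

Min cut value: 27
Partition: S = [0, 1, 2, 3, 4], T = [5]
Cut edges: (3,5), (4,5)

By max-flow min-cut theorem, max flow = min cut = 27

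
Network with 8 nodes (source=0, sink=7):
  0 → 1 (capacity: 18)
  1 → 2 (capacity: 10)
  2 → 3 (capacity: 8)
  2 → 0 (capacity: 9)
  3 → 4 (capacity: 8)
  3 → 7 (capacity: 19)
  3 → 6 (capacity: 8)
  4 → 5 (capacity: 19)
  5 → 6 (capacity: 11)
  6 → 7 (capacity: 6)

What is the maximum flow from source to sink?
Maximum flow = 8

Max flow: 8

Flow assignment:
  0 → 1: 10/18
  1 → 2: 10/10
  2 → 3: 8/8
  2 → 0: 2/9
  3 → 7: 8/19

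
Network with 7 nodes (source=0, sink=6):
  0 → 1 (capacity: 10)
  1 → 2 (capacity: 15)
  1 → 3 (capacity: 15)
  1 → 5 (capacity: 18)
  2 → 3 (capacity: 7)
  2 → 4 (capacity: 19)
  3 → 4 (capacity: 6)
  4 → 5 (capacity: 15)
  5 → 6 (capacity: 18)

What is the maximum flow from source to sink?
Maximum flow = 10

Max flow: 10

Flow assignment:
  0 → 1: 10/10
  1 → 5: 10/18
  5 → 6: 10/18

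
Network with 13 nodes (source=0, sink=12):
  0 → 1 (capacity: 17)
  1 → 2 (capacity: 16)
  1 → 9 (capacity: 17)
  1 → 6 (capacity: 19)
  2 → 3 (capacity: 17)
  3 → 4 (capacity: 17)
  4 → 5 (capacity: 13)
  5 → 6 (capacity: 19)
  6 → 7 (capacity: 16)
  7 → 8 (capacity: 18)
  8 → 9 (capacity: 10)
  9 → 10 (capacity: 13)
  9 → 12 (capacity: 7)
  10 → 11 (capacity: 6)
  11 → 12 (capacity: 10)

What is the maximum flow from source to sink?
Maximum flow = 13

Max flow: 13

Flow assignment:
  0 → 1: 13/17
  1 → 9: 13/17
  9 → 10: 6/13
  9 → 12: 7/7
  10 → 11: 6/6
  11 → 12: 6/10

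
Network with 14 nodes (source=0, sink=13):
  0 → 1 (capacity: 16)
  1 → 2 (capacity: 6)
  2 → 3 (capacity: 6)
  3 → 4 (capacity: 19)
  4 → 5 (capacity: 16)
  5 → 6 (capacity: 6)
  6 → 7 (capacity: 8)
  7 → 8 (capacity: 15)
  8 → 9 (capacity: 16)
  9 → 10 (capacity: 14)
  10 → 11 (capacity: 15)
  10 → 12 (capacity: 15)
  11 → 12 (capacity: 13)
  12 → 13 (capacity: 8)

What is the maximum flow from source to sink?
Maximum flow = 6

Max flow: 6

Flow assignment:
  0 → 1: 6/16
  1 → 2: 6/6
  2 → 3: 6/6
  3 → 4: 6/19
  4 → 5: 6/16
  5 → 6: 6/6
  6 → 7: 6/8
  7 → 8: 6/15
  8 → 9: 6/16
  9 → 10: 6/14
  10 → 12: 6/15
  12 → 13: 6/8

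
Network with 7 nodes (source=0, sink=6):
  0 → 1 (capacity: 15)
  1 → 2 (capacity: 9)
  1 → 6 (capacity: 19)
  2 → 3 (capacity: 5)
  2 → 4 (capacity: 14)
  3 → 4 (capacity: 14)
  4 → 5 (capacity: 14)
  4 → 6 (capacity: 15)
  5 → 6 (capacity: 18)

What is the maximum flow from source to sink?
Maximum flow = 15

Max flow: 15

Flow assignment:
  0 → 1: 15/15
  1 → 6: 15/19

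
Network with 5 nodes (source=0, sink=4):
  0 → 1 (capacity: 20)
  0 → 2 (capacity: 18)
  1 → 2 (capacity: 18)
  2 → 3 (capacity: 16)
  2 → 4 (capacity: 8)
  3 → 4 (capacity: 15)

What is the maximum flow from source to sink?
Maximum flow = 23

Max flow: 23

Flow assignment:
  0 → 1: 18/20
  0 → 2: 5/18
  1 → 2: 18/18
  2 → 3: 15/16
  2 → 4: 8/8
  3 → 4: 15/15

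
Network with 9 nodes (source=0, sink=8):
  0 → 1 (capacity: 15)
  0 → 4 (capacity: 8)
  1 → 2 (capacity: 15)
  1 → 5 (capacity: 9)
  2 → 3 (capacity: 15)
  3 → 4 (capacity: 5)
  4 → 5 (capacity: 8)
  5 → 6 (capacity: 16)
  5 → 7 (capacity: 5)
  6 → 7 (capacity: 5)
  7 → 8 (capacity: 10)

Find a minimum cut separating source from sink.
Min cut value = 10, edges: (7,8)

Min cut value: 10
Partition: S = [0, 1, 2, 3, 4, 5, 6, 7], T = [8]
Cut edges: (7,8)

By max-flow min-cut theorem, max flow = min cut = 10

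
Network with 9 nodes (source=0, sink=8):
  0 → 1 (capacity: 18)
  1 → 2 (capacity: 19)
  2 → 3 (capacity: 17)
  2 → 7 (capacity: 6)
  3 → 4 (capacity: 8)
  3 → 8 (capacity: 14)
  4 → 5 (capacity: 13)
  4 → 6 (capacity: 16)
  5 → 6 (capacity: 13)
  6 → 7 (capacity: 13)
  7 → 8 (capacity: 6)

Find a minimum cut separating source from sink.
Min cut value = 18, edges: (0,1)

Min cut value: 18
Partition: S = [0], T = [1, 2, 3, 4, 5, 6, 7, 8]
Cut edges: (0,1)

By max-flow min-cut theorem, max flow = min cut = 18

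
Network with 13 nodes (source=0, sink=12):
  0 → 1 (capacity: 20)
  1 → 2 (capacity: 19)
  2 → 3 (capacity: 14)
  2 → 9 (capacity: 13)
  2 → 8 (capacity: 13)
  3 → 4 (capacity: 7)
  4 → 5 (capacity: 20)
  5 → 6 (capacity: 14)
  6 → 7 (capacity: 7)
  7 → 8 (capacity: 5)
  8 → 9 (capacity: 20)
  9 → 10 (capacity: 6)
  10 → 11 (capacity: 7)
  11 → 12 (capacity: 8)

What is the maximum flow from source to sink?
Maximum flow = 6

Max flow: 6

Flow assignment:
  0 → 1: 6/20
  1 → 2: 6/19
  2 → 9: 6/13
  9 → 10: 6/6
  10 → 11: 6/7
  11 → 12: 6/8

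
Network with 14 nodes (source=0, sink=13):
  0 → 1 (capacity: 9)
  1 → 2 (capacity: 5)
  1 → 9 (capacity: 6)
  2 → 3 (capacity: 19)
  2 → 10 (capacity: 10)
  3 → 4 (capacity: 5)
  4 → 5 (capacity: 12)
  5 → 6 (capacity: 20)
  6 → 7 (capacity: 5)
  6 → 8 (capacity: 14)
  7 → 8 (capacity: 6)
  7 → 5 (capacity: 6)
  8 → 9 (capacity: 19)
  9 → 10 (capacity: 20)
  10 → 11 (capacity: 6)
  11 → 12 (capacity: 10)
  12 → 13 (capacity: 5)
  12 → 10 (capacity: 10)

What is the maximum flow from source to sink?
Maximum flow = 5

Max flow: 5

Flow assignment:
  0 → 1: 5/9
  1 → 2: 1/5
  1 → 9: 4/6
  2 → 10: 1/10
  9 → 10: 4/20
  10 → 11: 5/6
  11 → 12: 5/10
  12 → 13: 5/5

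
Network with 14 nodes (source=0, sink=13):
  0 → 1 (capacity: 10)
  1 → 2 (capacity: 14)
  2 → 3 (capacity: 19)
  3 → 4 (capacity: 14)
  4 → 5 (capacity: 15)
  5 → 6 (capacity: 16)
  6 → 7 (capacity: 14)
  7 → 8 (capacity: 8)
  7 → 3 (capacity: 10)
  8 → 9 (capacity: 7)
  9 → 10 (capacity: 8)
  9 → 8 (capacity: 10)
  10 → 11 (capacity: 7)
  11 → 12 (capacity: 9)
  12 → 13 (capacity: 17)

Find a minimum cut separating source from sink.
Min cut value = 7, edges: (10,11)

Min cut value: 7
Partition: S = [0, 1, 2, 3, 4, 5, 6, 7, 8, 9, 10], T = [11, 12, 13]
Cut edges: (10,11)

By max-flow min-cut theorem, max flow = min cut = 7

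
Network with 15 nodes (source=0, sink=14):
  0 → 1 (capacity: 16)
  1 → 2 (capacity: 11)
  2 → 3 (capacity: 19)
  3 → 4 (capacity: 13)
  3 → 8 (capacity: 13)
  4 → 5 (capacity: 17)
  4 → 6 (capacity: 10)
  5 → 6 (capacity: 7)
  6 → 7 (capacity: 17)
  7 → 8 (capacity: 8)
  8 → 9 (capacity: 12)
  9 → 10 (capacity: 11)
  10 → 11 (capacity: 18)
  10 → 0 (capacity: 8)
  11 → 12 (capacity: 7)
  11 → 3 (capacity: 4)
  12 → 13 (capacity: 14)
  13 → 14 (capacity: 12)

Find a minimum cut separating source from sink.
Min cut value = 7, edges: (11,12)

Min cut value: 7
Partition: S = [0, 1, 2, 3, 4, 5, 6, 7, 8, 9, 10, 11], T = [12, 13, 14]
Cut edges: (11,12)

By max-flow min-cut theorem, max flow = min cut = 7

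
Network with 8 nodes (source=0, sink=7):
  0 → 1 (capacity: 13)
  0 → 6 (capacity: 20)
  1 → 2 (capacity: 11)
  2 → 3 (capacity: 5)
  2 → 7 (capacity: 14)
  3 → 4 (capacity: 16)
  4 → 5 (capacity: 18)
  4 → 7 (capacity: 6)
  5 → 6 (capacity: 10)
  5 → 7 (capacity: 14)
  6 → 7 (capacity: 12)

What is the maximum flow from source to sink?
Maximum flow = 23

Max flow: 23

Flow assignment:
  0 → 1: 11/13
  0 → 6: 12/20
  1 → 2: 11/11
  2 → 7: 11/14
  6 → 7: 12/12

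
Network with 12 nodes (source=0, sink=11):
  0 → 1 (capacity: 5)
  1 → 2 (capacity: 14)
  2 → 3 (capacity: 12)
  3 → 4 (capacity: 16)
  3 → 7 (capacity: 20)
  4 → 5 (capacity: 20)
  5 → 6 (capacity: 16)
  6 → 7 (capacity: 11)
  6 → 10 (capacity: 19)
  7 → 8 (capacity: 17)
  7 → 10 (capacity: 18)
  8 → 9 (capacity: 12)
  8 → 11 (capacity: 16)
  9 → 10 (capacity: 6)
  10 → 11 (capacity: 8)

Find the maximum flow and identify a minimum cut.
Max flow = 5, Min cut edges: (0,1)

Maximum flow: 5
Minimum cut: (0,1)
Partition: S = [0], T = [1, 2, 3, 4, 5, 6, 7, 8, 9, 10, 11]

Max-flow min-cut theorem verified: both equal 5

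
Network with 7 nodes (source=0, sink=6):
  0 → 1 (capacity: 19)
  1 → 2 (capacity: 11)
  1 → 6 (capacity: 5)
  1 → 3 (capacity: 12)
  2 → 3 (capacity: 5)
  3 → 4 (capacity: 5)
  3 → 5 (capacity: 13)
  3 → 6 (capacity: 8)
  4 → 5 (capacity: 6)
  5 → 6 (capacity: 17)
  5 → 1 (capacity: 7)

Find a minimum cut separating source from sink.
Min cut value = 19, edges: (0,1)

Min cut value: 19
Partition: S = [0], T = [1, 2, 3, 4, 5, 6]
Cut edges: (0,1)

By max-flow min-cut theorem, max flow = min cut = 19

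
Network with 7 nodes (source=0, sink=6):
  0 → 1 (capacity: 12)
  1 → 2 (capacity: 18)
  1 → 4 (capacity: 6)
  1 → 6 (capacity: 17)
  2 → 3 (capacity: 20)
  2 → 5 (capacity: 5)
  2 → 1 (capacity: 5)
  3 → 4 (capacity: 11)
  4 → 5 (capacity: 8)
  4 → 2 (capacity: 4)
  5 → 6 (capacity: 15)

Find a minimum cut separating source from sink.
Min cut value = 12, edges: (0,1)

Min cut value: 12
Partition: S = [0], T = [1, 2, 3, 4, 5, 6]
Cut edges: (0,1)

By max-flow min-cut theorem, max flow = min cut = 12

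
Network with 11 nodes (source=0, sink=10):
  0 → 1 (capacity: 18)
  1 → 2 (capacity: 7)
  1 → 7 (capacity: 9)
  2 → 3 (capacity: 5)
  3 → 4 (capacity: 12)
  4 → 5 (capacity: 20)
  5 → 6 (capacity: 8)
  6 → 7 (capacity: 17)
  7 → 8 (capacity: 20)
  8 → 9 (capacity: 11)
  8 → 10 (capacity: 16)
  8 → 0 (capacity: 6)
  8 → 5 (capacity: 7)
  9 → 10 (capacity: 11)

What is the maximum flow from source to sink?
Maximum flow = 14

Max flow: 14

Flow assignment:
  0 → 1: 14/18
  1 → 2: 5/7
  1 → 7: 9/9
  2 → 3: 5/5
  3 → 4: 5/12
  4 → 5: 5/20
  5 → 6: 5/8
  6 → 7: 5/17
  7 → 8: 14/20
  8 → 10: 14/16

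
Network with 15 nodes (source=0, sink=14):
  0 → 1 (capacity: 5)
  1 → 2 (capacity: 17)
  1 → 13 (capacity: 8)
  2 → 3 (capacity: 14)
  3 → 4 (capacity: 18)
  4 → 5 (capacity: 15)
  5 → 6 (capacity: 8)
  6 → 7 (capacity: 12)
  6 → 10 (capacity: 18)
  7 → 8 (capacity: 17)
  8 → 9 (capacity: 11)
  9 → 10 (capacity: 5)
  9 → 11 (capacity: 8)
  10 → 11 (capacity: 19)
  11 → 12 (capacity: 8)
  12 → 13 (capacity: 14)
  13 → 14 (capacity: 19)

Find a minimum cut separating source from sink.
Min cut value = 5, edges: (0,1)

Min cut value: 5
Partition: S = [0], T = [1, 2, 3, 4, 5, 6, 7, 8, 9, 10, 11, 12, 13, 14]
Cut edges: (0,1)

By max-flow min-cut theorem, max flow = min cut = 5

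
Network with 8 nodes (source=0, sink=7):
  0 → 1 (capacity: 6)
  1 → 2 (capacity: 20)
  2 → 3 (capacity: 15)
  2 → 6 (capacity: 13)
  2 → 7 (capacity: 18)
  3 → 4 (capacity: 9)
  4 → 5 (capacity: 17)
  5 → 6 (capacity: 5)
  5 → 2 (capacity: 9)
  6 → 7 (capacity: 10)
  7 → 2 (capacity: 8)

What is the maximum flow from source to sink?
Maximum flow = 6

Max flow: 6

Flow assignment:
  0 → 1: 6/6
  1 → 2: 6/20
  2 → 7: 6/18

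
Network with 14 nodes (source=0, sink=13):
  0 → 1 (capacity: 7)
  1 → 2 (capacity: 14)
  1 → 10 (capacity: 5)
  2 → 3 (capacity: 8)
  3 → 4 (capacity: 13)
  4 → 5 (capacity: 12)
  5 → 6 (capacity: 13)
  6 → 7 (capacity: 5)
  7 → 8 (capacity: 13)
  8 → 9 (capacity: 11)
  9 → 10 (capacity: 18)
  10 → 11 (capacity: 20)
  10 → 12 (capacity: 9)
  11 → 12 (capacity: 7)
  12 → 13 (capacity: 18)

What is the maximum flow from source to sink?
Maximum flow = 7

Max flow: 7

Flow assignment:
  0 → 1: 7/7
  1 → 2: 2/14
  1 → 10: 5/5
  2 → 3: 2/8
  3 → 4: 2/13
  4 → 5: 2/12
  5 → 6: 2/13
  6 → 7: 2/5
  7 → 8: 2/13
  8 → 9: 2/11
  9 → 10: 2/18
  10 → 12: 7/9
  12 → 13: 7/18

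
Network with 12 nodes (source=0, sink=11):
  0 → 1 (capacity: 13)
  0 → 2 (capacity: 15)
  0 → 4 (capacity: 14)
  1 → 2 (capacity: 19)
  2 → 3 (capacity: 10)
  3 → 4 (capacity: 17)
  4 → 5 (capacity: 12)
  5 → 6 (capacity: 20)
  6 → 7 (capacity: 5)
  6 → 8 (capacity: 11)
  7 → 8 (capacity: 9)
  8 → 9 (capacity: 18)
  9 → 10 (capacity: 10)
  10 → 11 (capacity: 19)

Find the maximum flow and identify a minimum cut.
Max flow = 10, Min cut edges: (9,10)

Maximum flow: 10
Minimum cut: (9,10)
Partition: S = [0, 1, 2, 3, 4, 5, 6, 7, 8, 9], T = [10, 11]

Max-flow min-cut theorem verified: both equal 10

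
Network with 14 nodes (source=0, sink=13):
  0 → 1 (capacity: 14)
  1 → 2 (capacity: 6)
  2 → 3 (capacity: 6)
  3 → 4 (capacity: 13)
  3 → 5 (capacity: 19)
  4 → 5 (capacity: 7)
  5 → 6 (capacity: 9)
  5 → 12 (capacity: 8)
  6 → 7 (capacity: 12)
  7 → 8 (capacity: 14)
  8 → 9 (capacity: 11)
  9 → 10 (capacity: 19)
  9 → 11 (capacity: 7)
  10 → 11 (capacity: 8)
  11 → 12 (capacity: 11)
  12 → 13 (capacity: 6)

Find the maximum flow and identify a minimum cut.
Max flow = 6, Min cut edges: (12,13)

Maximum flow: 6
Minimum cut: (12,13)
Partition: S = [0, 1, 2, 3, 4, 5, 6, 7, 8, 9, 10, 11, 12], T = [13]

Max-flow min-cut theorem verified: both equal 6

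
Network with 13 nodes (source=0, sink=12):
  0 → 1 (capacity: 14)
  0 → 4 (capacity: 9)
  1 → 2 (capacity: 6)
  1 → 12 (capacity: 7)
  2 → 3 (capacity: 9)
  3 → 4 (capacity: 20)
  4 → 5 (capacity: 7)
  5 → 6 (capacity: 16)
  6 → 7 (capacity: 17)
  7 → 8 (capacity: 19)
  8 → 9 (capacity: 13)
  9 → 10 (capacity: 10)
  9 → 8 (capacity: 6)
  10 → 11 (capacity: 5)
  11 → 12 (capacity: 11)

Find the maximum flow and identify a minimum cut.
Max flow = 12, Min cut edges: (1,12), (10,11)

Maximum flow: 12
Minimum cut: (1,12), (10,11)
Partition: S = [0, 1, 2, 3, 4, 5, 6, 7, 8, 9, 10], T = [11, 12]

Max-flow min-cut theorem verified: both equal 12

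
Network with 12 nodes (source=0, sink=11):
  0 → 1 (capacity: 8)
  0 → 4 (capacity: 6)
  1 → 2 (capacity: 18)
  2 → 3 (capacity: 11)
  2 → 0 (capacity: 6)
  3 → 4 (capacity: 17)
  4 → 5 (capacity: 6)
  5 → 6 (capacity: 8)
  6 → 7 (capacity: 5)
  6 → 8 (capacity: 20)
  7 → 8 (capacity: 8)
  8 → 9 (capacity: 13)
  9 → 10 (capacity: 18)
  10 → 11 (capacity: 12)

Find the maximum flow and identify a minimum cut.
Max flow = 6, Min cut edges: (4,5)

Maximum flow: 6
Minimum cut: (4,5)
Partition: S = [0, 1, 2, 3, 4], T = [5, 6, 7, 8, 9, 10, 11]

Max-flow min-cut theorem verified: both equal 6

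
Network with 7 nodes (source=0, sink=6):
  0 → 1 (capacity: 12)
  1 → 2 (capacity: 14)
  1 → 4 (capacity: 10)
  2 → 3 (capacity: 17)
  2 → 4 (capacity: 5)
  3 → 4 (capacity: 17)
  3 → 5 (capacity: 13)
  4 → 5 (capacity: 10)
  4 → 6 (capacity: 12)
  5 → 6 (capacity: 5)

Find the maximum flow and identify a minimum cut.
Max flow = 12, Min cut edges: (0,1)

Maximum flow: 12
Minimum cut: (0,1)
Partition: S = [0], T = [1, 2, 3, 4, 5, 6]

Max-flow min-cut theorem verified: both equal 12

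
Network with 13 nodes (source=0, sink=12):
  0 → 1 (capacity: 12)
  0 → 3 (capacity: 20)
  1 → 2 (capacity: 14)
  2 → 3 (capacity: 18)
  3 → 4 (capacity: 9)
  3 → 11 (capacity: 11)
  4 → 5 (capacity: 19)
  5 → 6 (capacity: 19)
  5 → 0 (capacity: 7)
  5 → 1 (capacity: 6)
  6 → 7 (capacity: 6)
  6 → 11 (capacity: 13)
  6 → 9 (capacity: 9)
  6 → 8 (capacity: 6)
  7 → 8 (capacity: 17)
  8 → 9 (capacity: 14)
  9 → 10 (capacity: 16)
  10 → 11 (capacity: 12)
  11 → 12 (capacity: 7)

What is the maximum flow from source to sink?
Maximum flow = 7

Max flow: 7

Flow assignment:
  0 → 3: 14/20
  1 → 2: 2/14
  2 → 3: 2/18
  3 → 4: 9/9
  3 → 11: 7/11
  4 → 5: 9/19
  5 → 0: 7/7
  5 → 1: 2/6
  11 → 12: 7/7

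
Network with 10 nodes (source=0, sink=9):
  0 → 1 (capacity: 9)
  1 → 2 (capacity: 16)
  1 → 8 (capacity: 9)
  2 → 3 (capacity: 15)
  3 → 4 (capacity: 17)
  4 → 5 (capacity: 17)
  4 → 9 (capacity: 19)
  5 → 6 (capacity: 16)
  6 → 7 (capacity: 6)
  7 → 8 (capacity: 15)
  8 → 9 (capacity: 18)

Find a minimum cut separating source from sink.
Min cut value = 9, edges: (0,1)

Min cut value: 9
Partition: S = [0], T = [1, 2, 3, 4, 5, 6, 7, 8, 9]
Cut edges: (0,1)

By max-flow min-cut theorem, max flow = min cut = 9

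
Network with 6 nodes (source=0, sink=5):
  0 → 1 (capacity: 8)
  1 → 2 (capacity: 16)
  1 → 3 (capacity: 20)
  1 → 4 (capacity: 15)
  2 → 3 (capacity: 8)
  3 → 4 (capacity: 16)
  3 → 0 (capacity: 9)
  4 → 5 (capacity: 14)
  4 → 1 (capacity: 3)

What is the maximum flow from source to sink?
Maximum flow = 8

Max flow: 8

Flow assignment:
  0 → 1: 8/8
  1 → 4: 8/15
  4 → 5: 8/14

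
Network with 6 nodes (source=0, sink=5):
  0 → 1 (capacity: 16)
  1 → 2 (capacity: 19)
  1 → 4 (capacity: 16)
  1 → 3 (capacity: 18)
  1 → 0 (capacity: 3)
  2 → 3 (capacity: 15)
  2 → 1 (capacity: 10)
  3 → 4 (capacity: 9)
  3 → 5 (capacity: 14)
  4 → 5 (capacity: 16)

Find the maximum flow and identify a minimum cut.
Max flow = 16, Min cut edges: (0,1)

Maximum flow: 16
Minimum cut: (0,1)
Partition: S = [0], T = [1, 2, 3, 4, 5]

Max-flow min-cut theorem verified: both equal 16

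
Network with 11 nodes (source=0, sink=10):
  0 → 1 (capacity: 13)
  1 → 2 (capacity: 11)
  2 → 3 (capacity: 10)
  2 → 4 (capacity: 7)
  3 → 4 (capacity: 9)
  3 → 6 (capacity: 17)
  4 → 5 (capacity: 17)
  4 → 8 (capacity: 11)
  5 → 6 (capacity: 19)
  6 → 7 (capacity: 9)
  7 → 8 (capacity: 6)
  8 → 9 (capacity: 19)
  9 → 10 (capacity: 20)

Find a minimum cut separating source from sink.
Min cut value = 11, edges: (1,2)

Min cut value: 11
Partition: S = [0, 1], T = [2, 3, 4, 5, 6, 7, 8, 9, 10]
Cut edges: (1,2)

By max-flow min-cut theorem, max flow = min cut = 11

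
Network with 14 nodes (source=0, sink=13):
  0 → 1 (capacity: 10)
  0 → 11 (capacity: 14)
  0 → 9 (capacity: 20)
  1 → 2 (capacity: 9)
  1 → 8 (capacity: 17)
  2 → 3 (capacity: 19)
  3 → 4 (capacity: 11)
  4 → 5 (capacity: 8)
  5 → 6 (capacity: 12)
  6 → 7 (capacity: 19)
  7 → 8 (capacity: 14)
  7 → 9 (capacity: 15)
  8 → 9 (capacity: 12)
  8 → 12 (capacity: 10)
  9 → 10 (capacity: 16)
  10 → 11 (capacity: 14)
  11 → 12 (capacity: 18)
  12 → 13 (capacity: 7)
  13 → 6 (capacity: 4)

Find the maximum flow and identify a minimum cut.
Max flow = 7, Min cut edges: (12,13)

Maximum flow: 7
Minimum cut: (12,13)
Partition: S = [0, 1, 2, 3, 4, 5, 6, 7, 8, 9, 10, 11, 12], T = [13]

Max-flow min-cut theorem verified: both equal 7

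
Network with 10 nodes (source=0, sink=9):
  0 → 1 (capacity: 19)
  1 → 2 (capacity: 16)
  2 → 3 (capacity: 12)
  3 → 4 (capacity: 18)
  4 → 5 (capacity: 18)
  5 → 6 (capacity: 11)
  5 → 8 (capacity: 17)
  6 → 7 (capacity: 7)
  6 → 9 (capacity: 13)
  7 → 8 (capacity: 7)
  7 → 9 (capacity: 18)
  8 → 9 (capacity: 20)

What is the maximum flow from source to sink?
Maximum flow = 12

Max flow: 12

Flow assignment:
  0 → 1: 12/19
  1 → 2: 12/16
  2 → 3: 12/12
  3 → 4: 12/18
  4 → 5: 12/18
  5 → 6: 11/11
  5 → 8: 1/17
  6 → 9: 11/13
  8 → 9: 1/20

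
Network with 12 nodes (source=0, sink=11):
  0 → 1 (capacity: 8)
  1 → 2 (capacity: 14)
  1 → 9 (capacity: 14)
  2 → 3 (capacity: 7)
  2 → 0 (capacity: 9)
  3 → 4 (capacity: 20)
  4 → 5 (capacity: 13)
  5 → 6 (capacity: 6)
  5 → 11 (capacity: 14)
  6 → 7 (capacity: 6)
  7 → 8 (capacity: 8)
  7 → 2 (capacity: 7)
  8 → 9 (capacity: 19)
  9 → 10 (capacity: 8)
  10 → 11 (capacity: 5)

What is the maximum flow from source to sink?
Maximum flow = 8

Max flow: 8

Flow assignment:
  0 → 1: 8/8
  1 → 2: 3/14
  1 → 9: 5/14
  2 → 3: 3/7
  3 → 4: 3/20
  4 → 5: 3/13
  5 → 11: 3/14
  9 → 10: 5/8
  10 → 11: 5/5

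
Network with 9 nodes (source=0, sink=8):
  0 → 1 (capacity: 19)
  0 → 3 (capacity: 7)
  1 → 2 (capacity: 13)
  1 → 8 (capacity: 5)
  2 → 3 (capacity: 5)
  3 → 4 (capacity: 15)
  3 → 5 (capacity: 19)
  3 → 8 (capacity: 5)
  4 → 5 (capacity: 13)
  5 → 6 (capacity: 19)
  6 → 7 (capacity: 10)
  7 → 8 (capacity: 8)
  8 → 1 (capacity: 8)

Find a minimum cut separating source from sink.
Min cut value = 17, edges: (0,3), (1,8), (2,3)

Min cut value: 17
Partition: S = [0, 1, 2], T = [3, 4, 5, 6, 7, 8]
Cut edges: (0,3), (1,8), (2,3)

By max-flow min-cut theorem, max flow = min cut = 17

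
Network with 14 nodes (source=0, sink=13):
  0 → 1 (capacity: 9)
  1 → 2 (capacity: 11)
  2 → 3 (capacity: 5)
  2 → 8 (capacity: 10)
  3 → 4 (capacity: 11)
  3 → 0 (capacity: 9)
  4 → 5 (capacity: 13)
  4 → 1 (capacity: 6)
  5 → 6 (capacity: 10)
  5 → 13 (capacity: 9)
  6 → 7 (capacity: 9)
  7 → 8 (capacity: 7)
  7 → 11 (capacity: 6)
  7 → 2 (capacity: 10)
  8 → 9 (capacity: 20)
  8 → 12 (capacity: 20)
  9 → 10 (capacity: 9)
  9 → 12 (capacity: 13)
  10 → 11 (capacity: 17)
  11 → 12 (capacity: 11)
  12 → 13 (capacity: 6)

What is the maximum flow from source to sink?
Maximum flow = 9

Max flow: 9

Flow assignment:
  0 → 1: 9/9
  1 → 2: 9/11
  2 → 3: 3/5
  2 → 8: 6/10
  3 → 4: 3/11
  4 → 5: 3/13
  5 → 13: 3/9
  8 → 12: 6/20
  12 → 13: 6/6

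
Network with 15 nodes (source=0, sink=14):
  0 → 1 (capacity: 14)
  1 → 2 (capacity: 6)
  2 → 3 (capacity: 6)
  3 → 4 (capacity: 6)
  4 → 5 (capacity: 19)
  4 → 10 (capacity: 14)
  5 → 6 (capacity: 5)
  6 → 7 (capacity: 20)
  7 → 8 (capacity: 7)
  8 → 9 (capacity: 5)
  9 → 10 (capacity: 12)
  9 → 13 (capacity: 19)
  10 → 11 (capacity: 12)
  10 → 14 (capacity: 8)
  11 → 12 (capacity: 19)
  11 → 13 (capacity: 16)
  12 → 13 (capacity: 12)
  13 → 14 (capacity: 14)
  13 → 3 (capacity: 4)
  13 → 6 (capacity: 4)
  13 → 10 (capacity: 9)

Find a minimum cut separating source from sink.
Min cut value = 6, edges: (3,4)

Min cut value: 6
Partition: S = [0, 1, 2, 3], T = [4, 5, 6, 7, 8, 9, 10, 11, 12, 13, 14]
Cut edges: (3,4)

By max-flow min-cut theorem, max flow = min cut = 6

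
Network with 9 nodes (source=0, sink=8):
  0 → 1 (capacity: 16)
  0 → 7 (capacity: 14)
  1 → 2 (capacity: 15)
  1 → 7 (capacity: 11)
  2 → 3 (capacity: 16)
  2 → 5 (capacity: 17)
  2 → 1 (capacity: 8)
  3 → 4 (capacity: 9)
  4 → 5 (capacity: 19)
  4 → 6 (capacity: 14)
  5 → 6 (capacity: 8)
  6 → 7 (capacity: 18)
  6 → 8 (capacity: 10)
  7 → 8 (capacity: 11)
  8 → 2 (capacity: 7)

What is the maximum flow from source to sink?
Maximum flow = 21

Max flow: 21

Flow assignment:
  0 → 1: 15/16
  0 → 7: 6/14
  1 → 2: 15/15
  2 → 3: 7/16
  2 → 5: 8/17
  3 → 4: 7/9
  4 → 6: 7/14
  5 → 6: 8/8
  6 → 7: 5/18
  6 → 8: 10/10
  7 → 8: 11/11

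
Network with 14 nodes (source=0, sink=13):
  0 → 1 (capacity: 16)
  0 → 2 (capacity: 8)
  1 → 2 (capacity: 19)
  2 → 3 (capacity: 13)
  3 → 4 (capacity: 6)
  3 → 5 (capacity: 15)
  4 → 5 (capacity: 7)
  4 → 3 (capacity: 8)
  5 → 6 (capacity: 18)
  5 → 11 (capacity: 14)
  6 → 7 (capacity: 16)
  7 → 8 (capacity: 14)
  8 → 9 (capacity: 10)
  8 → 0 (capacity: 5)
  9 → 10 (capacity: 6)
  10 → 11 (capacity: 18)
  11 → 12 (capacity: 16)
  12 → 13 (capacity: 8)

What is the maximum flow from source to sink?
Maximum flow = 8

Max flow: 8

Flow assignment:
  0 → 1: 8/16
  1 → 2: 8/19
  2 → 3: 8/13
  3 → 5: 8/15
  5 → 11: 8/14
  11 → 12: 8/16
  12 → 13: 8/8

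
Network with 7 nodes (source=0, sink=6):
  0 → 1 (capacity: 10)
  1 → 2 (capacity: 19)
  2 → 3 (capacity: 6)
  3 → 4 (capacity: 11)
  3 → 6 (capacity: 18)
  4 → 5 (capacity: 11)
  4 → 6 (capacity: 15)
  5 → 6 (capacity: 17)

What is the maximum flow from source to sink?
Maximum flow = 6

Max flow: 6

Flow assignment:
  0 → 1: 6/10
  1 → 2: 6/19
  2 → 3: 6/6
  3 → 6: 6/18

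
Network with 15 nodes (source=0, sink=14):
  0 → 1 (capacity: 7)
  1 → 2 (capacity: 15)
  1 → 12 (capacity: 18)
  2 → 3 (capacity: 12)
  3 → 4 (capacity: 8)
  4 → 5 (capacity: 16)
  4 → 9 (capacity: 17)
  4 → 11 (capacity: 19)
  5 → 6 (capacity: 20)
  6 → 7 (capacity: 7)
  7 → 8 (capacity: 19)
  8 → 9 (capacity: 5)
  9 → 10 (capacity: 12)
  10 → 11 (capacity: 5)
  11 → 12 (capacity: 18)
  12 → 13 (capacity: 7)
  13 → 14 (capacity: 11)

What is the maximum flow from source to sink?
Maximum flow = 7

Max flow: 7

Flow assignment:
  0 → 1: 7/7
  1 → 12: 7/18
  12 → 13: 7/7
  13 → 14: 7/11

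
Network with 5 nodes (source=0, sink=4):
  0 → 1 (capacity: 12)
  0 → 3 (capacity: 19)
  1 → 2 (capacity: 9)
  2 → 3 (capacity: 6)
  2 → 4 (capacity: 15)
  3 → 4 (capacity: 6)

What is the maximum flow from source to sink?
Maximum flow = 15

Max flow: 15

Flow assignment:
  0 → 1: 9/12
  0 → 3: 6/19
  1 → 2: 9/9
  2 → 4: 9/15
  3 → 4: 6/6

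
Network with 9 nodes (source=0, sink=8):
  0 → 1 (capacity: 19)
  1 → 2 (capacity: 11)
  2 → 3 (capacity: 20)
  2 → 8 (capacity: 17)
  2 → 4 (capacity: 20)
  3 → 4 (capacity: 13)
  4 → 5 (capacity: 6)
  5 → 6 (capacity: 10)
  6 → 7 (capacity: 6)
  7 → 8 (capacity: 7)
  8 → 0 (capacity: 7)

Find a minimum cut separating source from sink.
Min cut value = 11, edges: (1,2)

Min cut value: 11
Partition: S = [0, 1], T = [2, 3, 4, 5, 6, 7, 8]
Cut edges: (1,2)

By max-flow min-cut theorem, max flow = min cut = 11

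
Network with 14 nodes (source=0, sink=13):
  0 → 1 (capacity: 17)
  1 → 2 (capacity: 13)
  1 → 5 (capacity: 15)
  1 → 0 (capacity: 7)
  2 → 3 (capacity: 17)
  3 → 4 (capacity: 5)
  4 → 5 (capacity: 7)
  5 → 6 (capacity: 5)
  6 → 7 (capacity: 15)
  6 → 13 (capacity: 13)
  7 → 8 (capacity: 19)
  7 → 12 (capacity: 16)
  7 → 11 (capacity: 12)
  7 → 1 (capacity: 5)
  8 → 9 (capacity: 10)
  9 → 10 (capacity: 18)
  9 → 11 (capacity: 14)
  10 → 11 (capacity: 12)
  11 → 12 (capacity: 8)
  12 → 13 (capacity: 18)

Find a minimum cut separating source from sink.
Min cut value = 5, edges: (5,6)

Min cut value: 5
Partition: S = [0, 1, 2, 3, 4, 5], T = [6, 7, 8, 9, 10, 11, 12, 13]
Cut edges: (5,6)

By max-flow min-cut theorem, max flow = min cut = 5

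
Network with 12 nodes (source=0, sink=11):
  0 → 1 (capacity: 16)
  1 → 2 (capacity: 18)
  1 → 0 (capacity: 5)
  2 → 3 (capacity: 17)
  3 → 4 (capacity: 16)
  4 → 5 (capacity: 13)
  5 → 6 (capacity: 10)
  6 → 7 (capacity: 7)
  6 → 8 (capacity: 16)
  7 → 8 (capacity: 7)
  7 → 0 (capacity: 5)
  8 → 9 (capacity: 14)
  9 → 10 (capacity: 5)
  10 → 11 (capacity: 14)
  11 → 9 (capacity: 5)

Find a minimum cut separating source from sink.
Min cut value = 5, edges: (9,10)

Min cut value: 5
Partition: S = [0, 1, 2, 3, 4, 5, 6, 7, 8, 9], T = [10, 11]
Cut edges: (9,10)

By max-flow min-cut theorem, max flow = min cut = 5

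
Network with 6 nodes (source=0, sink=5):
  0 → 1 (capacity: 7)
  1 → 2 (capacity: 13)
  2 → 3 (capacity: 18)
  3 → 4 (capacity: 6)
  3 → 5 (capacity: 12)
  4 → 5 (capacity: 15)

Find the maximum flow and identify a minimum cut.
Max flow = 7, Min cut edges: (0,1)

Maximum flow: 7
Minimum cut: (0,1)
Partition: S = [0], T = [1, 2, 3, 4, 5]

Max-flow min-cut theorem verified: both equal 7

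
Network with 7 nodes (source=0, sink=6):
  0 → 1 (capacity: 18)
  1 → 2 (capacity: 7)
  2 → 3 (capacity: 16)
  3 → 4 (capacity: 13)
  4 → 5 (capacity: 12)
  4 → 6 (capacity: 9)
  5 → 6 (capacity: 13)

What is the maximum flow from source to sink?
Maximum flow = 7

Max flow: 7

Flow assignment:
  0 → 1: 7/18
  1 → 2: 7/7
  2 → 3: 7/16
  3 → 4: 7/13
  4 → 6: 7/9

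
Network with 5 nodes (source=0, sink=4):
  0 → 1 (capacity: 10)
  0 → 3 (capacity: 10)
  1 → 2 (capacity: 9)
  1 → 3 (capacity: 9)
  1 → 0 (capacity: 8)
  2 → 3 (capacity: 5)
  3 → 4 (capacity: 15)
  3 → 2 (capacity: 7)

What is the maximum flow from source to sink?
Maximum flow = 15

Max flow: 15

Flow assignment:
  0 → 1: 10/10
  0 → 3: 5/10
  1 → 2: 1/9
  1 → 3: 9/9
  2 → 3: 1/5
  3 → 4: 15/15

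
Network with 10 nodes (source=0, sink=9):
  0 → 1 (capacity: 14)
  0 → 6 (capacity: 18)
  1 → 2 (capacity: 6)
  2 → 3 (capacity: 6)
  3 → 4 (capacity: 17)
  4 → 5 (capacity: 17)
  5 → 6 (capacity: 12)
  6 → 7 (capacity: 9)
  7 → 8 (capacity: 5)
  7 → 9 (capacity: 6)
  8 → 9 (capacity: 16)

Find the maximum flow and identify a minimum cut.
Max flow = 9, Min cut edges: (6,7)

Maximum flow: 9
Minimum cut: (6,7)
Partition: S = [0, 1, 2, 3, 4, 5, 6], T = [7, 8, 9]

Max-flow min-cut theorem verified: both equal 9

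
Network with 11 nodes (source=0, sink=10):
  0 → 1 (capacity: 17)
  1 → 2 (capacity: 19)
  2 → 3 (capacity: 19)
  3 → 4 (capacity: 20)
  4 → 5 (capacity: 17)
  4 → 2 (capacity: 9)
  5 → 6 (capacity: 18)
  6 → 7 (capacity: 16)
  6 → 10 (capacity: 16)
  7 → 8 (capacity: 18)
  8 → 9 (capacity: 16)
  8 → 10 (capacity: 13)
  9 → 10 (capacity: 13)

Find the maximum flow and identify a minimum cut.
Max flow = 17, Min cut edges: (4,5)

Maximum flow: 17
Minimum cut: (4,5)
Partition: S = [0, 1, 2, 3, 4], T = [5, 6, 7, 8, 9, 10]

Max-flow min-cut theorem verified: both equal 17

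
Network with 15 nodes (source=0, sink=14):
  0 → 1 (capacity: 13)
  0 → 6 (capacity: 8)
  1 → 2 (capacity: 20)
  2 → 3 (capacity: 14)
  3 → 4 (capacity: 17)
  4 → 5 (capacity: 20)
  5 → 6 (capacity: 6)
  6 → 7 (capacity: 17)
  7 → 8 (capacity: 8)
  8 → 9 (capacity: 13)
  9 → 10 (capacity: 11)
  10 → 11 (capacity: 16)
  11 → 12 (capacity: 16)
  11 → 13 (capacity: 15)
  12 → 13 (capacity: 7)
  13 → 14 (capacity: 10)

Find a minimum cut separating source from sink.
Min cut value = 8, edges: (7,8)

Min cut value: 8
Partition: S = [0, 1, 2, 3, 4, 5, 6, 7], T = [8, 9, 10, 11, 12, 13, 14]
Cut edges: (7,8)

By max-flow min-cut theorem, max flow = min cut = 8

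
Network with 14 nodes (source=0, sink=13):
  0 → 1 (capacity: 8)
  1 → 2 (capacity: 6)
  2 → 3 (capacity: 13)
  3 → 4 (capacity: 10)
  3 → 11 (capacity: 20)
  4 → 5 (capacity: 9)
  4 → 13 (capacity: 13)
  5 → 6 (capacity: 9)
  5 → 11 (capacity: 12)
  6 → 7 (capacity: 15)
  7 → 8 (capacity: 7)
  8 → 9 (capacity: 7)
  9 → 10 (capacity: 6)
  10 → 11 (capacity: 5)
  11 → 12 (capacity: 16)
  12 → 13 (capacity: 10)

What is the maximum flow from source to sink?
Maximum flow = 6

Max flow: 6

Flow assignment:
  0 → 1: 6/8
  1 → 2: 6/6
  2 → 3: 6/13
  3 → 4: 6/10
  4 → 13: 6/13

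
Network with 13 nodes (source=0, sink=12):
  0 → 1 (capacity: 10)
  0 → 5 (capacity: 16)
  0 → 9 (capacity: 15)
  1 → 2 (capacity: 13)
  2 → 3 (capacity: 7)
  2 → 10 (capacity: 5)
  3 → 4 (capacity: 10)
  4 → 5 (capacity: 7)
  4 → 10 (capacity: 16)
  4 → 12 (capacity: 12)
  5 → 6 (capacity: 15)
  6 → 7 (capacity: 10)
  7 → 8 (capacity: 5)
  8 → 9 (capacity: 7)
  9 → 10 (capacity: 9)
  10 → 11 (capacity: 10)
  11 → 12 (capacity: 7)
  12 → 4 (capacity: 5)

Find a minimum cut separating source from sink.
Min cut value = 14, edges: (2,3), (11,12)

Min cut value: 14
Partition: S = [0, 1, 2, 5, 6, 7, 8, 9, 10, 11], T = [3, 4, 12]
Cut edges: (2,3), (11,12)

By max-flow min-cut theorem, max flow = min cut = 14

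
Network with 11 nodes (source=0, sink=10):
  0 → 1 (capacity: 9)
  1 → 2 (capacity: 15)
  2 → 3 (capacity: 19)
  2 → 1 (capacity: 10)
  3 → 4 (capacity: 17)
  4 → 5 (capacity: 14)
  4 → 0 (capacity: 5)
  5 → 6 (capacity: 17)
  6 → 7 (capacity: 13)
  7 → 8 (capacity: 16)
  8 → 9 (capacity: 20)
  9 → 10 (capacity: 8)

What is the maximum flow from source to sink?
Maximum flow = 8

Max flow: 8

Flow assignment:
  0 → 1: 9/9
  1 → 2: 9/15
  2 → 3: 9/19
  3 → 4: 9/17
  4 → 5: 8/14
  4 → 0: 1/5
  5 → 6: 8/17
  6 → 7: 8/13
  7 → 8: 8/16
  8 → 9: 8/20
  9 → 10: 8/8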